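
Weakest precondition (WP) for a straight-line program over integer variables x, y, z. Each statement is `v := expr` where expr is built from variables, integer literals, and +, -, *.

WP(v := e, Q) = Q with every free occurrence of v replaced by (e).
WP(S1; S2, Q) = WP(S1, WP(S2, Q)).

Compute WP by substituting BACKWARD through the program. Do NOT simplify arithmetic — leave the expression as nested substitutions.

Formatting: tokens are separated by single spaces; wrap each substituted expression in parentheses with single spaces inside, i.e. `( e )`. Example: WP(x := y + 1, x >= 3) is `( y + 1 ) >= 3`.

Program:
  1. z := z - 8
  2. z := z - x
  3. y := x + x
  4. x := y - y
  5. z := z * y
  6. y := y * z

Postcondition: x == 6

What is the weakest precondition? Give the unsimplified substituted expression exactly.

Answer: ( ( x + x ) - ( x + x ) ) == 6

Derivation:
post: x == 6
stmt 6: y := y * z  -- replace 0 occurrence(s) of y with (y * z)
  => x == 6
stmt 5: z := z * y  -- replace 0 occurrence(s) of z with (z * y)
  => x == 6
stmt 4: x := y - y  -- replace 1 occurrence(s) of x with (y - y)
  => ( y - y ) == 6
stmt 3: y := x + x  -- replace 2 occurrence(s) of y with (x + x)
  => ( ( x + x ) - ( x + x ) ) == 6
stmt 2: z := z - x  -- replace 0 occurrence(s) of z with (z - x)
  => ( ( x + x ) - ( x + x ) ) == 6
stmt 1: z := z - 8  -- replace 0 occurrence(s) of z with (z - 8)
  => ( ( x + x ) - ( x + x ) ) == 6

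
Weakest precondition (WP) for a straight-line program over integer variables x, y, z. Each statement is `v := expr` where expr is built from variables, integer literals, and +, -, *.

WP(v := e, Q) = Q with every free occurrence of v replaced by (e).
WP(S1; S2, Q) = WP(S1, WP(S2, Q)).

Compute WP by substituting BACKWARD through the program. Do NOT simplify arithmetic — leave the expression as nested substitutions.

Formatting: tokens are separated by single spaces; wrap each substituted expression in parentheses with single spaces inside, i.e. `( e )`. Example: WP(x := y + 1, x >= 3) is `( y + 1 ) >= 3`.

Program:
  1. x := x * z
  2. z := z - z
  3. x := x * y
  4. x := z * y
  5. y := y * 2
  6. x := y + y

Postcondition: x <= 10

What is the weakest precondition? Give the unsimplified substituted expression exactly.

Answer: ( ( y * 2 ) + ( y * 2 ) ) <= 10

Derivation:
post: x <= 10
stmt 6: x := y + y  -- replace 1 occurrence(s) of x with (y + y)
  => ( y + y ) <= 10
stmt 5: y := y * 2  -- replace 2 occurrence(s) of y with (y * 2)
  => ( ( y * 2 ) + ( y * 2 ) ) <= 10
stmt 4: x := z * y  -- replace 0 occurrence(s) of x with (z * y)
  => ( ( y * 2 ) + ( y * 2 ) ) <= 10
stmt 3: x := x * y  -- replace 0 occurrence(s) of x with (x * y)
  => ( ( y * 2 ) + ( y * 2 ) ) <= 10
stmt 2: z := z - z  -- replace 0 occurrence(s) of z with (z - z)
  => ( ( y * 2 ) + ( y * 2 ) ) <= 10
stmt 1: x := x * z  -- replace 0 occurrence(s) of x with (x * z)
  => ( ( y * 2 ) + ( y * 2 ) ) <= 10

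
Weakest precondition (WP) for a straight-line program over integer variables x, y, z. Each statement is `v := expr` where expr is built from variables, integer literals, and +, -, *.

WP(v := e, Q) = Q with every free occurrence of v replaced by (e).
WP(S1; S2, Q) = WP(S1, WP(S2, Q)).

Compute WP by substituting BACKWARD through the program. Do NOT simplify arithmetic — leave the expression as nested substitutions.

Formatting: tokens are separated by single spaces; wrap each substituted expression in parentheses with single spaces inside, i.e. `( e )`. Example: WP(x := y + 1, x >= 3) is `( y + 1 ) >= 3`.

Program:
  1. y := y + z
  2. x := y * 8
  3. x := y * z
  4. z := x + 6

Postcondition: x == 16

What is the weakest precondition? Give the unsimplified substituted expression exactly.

post: x == 16
stmt 4: z := x + 6  -- replace 0 occurrence(s) of z with (x + 6)
  => x == 16
stmt 3: x := y * z  -- replace 1 occurrence(s) of x with (y * z)
  => ( y * z ) == 16
stmt 2: x := y * 8  -- replace 0 occurrence(s) of x with (y * 8)
  => ( y * z ) == 16
stmt 1: y := y + z  -- replace 1 occurrence(s) of y with (y + z)
  => ( ( y + z ) * z ) == 16

Answer: ( ( y + z ) * z ) == 16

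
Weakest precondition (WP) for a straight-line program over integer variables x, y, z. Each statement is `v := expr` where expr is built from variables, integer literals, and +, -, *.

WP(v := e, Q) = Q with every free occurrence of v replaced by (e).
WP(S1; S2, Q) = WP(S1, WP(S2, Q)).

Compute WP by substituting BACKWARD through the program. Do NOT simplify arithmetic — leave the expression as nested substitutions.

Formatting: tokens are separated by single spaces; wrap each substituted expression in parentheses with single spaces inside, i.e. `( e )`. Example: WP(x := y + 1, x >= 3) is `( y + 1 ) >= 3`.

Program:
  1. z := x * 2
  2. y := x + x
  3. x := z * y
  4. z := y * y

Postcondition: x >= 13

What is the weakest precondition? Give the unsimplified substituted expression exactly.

post: x >= 13
stmt 4: z := y * y  -- replace 0 occurrence(s) of z with (y * y)
  => x >= 13
stmt 3: x := z * y  -- replace 1 occurrence(s) of x with (z * y)
  => ( z * y ) >= 13
stmt 2: y := x + x  -- replace 1 occurrence(s) of y with (x + x)
  => ( z * ( x + x ) ) >= 13
stmt 1: z := x * 2  -- replace 1 occurrence(s) of z with (x * 2)
  => ( ( x * 2 ) * ( x + x ) ) >= 13

Answer: ( ( x * 2 ) * ( x + x ) ) >= 13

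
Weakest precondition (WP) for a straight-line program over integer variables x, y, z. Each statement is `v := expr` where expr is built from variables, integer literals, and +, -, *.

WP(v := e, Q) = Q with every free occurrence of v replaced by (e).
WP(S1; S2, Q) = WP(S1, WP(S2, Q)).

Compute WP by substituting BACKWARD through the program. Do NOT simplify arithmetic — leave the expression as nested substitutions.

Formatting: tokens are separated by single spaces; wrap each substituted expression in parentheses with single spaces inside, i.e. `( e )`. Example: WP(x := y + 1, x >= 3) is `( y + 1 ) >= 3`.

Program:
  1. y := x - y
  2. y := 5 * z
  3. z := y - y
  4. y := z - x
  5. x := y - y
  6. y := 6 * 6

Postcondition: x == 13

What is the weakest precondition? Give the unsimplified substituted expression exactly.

Answer: ( ( ( ( 5 * z ) - ( 5 * z ) ) - x ) - ( ( ( 5 * z ) - ( 5 * z ) ) - x ) ) == 13

Derivation:
post: x == 13
stmt 6: y := 6 * 6  -- replace 0 occurrence(s) of y with (6 * 6)
  => x == 13
stmt 5: x := y - y  -- replace 1 occurrence(s) of x with (y - y)
  => ( y - y ) == 13
stmt 4: y := z - x  -- replace 2 occurrence(s) of y with (z - x)
  => ( ( z - x ) - ( z - x ) ) == 13
stmt 3: z := y - y  -- replace 2 occurrence(s) of z with (y - y)
  => ( ( ( y - y ) - x ) - ( ( y - y ) - x ) ) == 13
stmt 2: y := 5 * z  -- replace 4 occurrence(s) of y with (5 * z)
  => ( ( ( ( 5 * z ) - ( 5 * z ) ) - x ) - ( ( ( 5 * z ) - ( 5 * z ) ) - x ) ) == 13
stmt 1: y := x - y  -- replace 0 occurrence(s) of y with (x - y)
  => ( ( ( ( 5 * z ) - ( 5 * z ) ) - x ) - ( ( ( 5 * z ) - ( 5 * z ) ) - x ) ) == 13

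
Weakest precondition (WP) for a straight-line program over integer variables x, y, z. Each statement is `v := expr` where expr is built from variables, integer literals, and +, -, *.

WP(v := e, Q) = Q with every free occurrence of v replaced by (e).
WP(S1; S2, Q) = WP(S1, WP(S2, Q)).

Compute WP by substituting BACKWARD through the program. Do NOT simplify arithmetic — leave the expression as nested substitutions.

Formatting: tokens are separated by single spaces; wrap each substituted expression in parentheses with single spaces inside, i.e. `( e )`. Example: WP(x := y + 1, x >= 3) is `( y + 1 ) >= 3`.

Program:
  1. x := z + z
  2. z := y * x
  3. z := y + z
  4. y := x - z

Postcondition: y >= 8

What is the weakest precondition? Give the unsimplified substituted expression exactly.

Answer: ( ( z + z ) - ( y + ( y * ( z + z ) ) ) ) >= 8

Derivation:
post: y >= 8
stmt 4: y := x - z  -- replace 1 occurrence(s) of y with (x - z)
  => ( x - z ) >= 8
stmt 3: z := y + z  -- replace 1 occurrence(s) of z with (y + z)
  => ( x - ( y + z ) ) >= 8
stmt 2: z := y * x  -- replace 1 occurrence(s) of z with (y * x)
  => ( x - ( y + ( y * x ) ) ) >= 8
stmt 1: x := z + z  -- replace 2 occurrence(s) of x with (z + z)
  => ( ( z + z ) - ( y + ( y * ( z + z ) ) ) ) >= 8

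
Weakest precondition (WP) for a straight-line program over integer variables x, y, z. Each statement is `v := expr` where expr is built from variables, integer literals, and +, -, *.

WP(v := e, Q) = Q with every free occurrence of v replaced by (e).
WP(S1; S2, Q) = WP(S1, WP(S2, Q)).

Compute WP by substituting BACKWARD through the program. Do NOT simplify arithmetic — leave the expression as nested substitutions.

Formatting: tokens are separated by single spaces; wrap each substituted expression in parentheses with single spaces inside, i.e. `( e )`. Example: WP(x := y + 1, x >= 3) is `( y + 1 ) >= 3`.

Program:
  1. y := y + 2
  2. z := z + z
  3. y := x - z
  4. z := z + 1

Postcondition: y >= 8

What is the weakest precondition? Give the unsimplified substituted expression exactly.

Answer: ( x - ( z + z ) ) >= 8

Derivation:
post: y >= 8
stmt 4: z := z + 1  -- replace 0 occurrence(s) of z with (z + 1)
  => y >= 8
stmt 3: y := x - z  -- replace 1 occurrence(s) of y with (x - z)
  => ( x - z ) >= 8
stmt 2: z := z + z  -- replace 1 occurrence(s) of z with (z + z)
  => ( x - ( z + z ) ) >= 8
stmt 1: y := y + 2  -- replace 0 occurrence(s) of y with (y + 2)
  => ( x - ( z + z ) ) >= 8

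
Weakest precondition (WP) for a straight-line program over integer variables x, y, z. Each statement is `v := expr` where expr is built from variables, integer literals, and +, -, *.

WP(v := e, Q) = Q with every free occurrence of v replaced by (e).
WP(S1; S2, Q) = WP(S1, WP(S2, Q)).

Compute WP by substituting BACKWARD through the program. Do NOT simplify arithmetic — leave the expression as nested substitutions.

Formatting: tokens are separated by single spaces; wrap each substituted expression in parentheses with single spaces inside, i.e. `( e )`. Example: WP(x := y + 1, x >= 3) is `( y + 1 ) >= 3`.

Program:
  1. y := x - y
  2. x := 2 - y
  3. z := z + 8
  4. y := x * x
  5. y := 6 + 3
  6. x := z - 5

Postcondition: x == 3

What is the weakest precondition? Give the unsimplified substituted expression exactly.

post: x == 3
stmt 6: x := z - 5  -- replace 1 occurrence(s) of x with (z - 5)
  => ( z - 5 ) == 3
stmt 5: y := 6 + 3  -- replace 0 occurrence(s) of y with (6 + 3)
  => ( z - 5 ) == 3
stmt 4: y := x * x  -- replace 0 occurrence(s) of y with (x * x)
  => ( z - 5 ) == 3
stmt 3: z := z + 8  -- replace 1 occurrence(s) of z with (z + 8)
  => ( ( z + 8 ) - 5 ) == 3
stmt 2: x := 2 - y  -- replace 0 occurrence(s) of x with (2 - y)
  => ( ( z + 8 ) - 5 ) == 3
stmt 1: y := x - y  -- replace 0 occurrence(s) of y with (x - y)
  => ( ( z + 8 ) - 5 ) == 3

Answer: ( ( z + 8 ) - 5 ) == 3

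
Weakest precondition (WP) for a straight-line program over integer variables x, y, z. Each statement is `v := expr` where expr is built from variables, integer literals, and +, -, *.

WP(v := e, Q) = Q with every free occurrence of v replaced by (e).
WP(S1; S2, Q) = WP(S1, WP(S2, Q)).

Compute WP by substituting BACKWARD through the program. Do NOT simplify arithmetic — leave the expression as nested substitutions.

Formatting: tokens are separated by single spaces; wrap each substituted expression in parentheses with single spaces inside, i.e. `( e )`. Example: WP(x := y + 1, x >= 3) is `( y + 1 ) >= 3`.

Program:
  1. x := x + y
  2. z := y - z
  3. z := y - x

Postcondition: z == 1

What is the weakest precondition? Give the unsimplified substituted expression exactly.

post: z == 1
stmt 3: z := y - x  -- replace 1 occurrence(s) of z with (y - x)
  => ( y - x ) == 1
stmt 2: z := y - z  -- replace 0 occurrence(s) of z with (y - z)
  => ( y - x ) == 1
stmt 1: x := x + y  -- replace 1 occurrence(s) of x with (x + y)
  => ( y - ( x + y ) ) == 1

Answer: ( y - ( x + y ) ) == 1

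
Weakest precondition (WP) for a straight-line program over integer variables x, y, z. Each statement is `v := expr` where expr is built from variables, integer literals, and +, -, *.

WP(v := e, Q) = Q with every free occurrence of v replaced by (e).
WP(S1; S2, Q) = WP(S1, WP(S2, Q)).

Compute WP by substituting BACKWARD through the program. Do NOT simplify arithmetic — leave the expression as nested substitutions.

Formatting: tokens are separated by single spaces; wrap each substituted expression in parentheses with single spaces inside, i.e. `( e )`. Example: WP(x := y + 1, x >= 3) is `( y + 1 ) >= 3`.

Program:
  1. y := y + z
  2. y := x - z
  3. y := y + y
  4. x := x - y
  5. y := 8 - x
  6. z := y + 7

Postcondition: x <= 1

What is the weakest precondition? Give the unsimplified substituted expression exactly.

post: x <= 1
stmt 6: z := y + 7  -- replace 0 occurrence(s) of z with (y + 7)
  => x <= 1
stmt 5: y := 8 - x  -- replace 0 occurrence(s) of y with (8 - x)
  => x <= 1
stmt 4: x := x - y  -- replace 1 occurrence(s) of x with (x - y)
  => ( x - y ) <= 1
stmt 3: y := y + y  -- replace 1 occurrence(s) of y with (y + y)
  => ( x - ( y + y ) ) <= 1
stmt 2: y := x - z  -- replace 2 occurrence(s) of y with (x - z)
  => ( x - ( ( x - z ) + ( x - z ) ) ) <= 1
stmt 1: y := y + z  -- replace 0 occurrence(s) of y with (y + z)
  => ( x - ( ( x - z ) + ( x - z ) ) ) <= 1

Answer: ( x - ( ( x - z ) + ( x - z ) ) ) <= 1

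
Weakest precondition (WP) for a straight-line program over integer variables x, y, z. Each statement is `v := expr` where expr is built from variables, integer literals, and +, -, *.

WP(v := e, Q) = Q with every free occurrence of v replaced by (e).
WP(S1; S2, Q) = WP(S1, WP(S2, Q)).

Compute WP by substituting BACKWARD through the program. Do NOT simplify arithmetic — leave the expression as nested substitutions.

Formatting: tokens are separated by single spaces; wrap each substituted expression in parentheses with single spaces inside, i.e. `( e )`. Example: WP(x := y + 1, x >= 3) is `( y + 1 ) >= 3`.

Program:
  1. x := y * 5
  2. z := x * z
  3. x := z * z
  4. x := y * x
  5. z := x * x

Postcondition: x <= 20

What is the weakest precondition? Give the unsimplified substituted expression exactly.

post: x <= 20
stmt 5: z := x * x  -- replace 0 occurrence(s) of z with (x * x)
  => x <= 20
stmt 4: x := y * x  -- replace 1 occurrence(s) of x with (y * x)
  => ( y * x ) <= 20
stmt 3: x := z * z  -- replace 1 occurrence(s) of x with (z * z)
  => ( y * ( z * z ) ) <= 20
stmt 2: z := x * z  -- replace 2 occurrence(s) of z with (x * z)
  => ( y * ( ( x * z ) * ( x * z ) ) ) <= 20
stmt 1: x := y * 5  -- replace 2 occurrence(s) of x with (y * 5)
  => ( y * ( ( ( y * 5 ) * z ) * ( ( y * 5 ) * z ) ) ) <= 20

Answer: ( y * ( ( ( y * 5 ) * z ) * ( ( y * 5 ) * z ) ) ) <= 20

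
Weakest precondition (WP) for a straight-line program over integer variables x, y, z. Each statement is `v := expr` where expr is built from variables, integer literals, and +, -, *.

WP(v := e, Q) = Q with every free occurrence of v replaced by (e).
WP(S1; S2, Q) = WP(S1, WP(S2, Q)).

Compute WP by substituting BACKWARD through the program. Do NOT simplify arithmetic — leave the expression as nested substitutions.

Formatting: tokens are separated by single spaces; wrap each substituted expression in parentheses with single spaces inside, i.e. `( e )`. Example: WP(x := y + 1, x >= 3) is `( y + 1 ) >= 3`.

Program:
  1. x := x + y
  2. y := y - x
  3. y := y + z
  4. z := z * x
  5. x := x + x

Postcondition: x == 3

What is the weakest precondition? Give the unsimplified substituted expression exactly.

Answer: ( ( x + y ) + ( x + y ) ) == 3

Derivation:
post: x == 3
stmt 5: x := x + x  -- replace 1 occurrence(s) of x with (x + x)
  => ( x + x ) == 3
stmt 4: z := z * x  -- replace 0 occurrence(s) of z with (z * x)
  => ( x + x ) == 3
stmt 3: y := y + z  -- replace 0 occurrence(s) of y with (y + z)
  => ( x + x ) == 3
stmt 2: y := y - x  -- replace 0 occurrence(s) of y with (y - x)
  => ( x + x ) == 3
stmt 1: x := x + y  -- replace 2 occurrence(s) of x with (x + y)
  => ( ( x + y ) + ( x + y ) ) == 3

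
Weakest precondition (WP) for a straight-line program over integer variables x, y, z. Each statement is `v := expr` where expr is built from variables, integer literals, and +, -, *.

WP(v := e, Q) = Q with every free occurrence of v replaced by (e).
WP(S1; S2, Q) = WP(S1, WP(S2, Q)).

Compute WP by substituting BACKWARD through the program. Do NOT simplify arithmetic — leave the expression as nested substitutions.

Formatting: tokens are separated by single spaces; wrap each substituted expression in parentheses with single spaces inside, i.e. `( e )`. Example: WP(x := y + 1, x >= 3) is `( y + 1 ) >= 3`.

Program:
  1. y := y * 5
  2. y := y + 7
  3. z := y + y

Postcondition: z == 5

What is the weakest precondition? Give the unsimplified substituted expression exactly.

Answer: ( ( ( y * 5 ) + 7 ) + ( ( y * 5 ) + 7 ) ) == 5

Derivation:
post: z == 5
stmt 3: z := y + y  -- replace 1 occurrence(s) of z with (y + y)
  => ( y + y ) == 5
stmt 2: y := y + 7  -- replace 2 occurrence(s) of y with (y + 7)
  => ( ( y + 7 ) + ( y + 7 ) ) == 5
stmt 1: y := y * 5  -- replace 2 occurrence(s) of y with (y * 5)
  => ( ( ( y * 5 ) + 7 ) + ( ( y * 5 ) + 7 ) ) == 5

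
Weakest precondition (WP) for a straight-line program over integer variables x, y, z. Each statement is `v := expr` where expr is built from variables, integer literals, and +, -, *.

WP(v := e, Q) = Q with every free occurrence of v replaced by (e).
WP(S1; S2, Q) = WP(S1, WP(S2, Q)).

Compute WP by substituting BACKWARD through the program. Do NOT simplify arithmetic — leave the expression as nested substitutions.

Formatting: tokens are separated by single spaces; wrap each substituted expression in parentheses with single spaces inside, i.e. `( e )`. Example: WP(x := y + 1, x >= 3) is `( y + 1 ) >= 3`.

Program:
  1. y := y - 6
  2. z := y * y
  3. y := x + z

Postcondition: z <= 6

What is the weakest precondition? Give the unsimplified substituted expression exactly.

Answer: ( ( y - 6 ) * ( y - 6 ) ) <= 6

Derivation:
post: z <= 6
stmt 3: y := x + z  -- replace 0 occurrence(s) of y with (x + z)
  => z <= 6
stmt 2: z := y * y  -- replace 1 occurrence(s) of z with (y * y)
  => ( y * y ) <= 6
stmt 1: y := y - 6  -- replace 2 occurrence(s) of y with (y - 6)
  => ( ( y - 6 ) * ( y - 6 ) ) <= 6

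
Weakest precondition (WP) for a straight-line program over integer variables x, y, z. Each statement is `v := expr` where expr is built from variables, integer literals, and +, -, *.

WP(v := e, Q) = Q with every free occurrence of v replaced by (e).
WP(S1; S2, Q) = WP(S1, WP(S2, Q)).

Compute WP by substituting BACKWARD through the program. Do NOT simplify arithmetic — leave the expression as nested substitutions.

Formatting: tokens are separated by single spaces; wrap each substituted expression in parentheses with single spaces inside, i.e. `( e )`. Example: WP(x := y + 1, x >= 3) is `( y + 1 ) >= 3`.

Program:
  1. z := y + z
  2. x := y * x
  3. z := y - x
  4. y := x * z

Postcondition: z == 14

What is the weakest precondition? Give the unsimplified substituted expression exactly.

post: z == 14
stmt 4: y := x * z  -- replace 0 occurrence(s) of y with (x * z)
  => z == 14
stmt 3: z := y - x  -- replace 1 occurrence(s) of z with (y - x)
  => ( y - x ) == 14
stmt 2: x := y * x  -- replace 1 occurrence(s) of x with (y * x)
  => ( y - ( y * x ) ) == 14
stmt 1: z := y + z  -- replace 0 occurrence(s) of z with (y + z)
  => ( y - ( y * x ) ) == 14

Answer: ( y - ( y * x ) ) == 14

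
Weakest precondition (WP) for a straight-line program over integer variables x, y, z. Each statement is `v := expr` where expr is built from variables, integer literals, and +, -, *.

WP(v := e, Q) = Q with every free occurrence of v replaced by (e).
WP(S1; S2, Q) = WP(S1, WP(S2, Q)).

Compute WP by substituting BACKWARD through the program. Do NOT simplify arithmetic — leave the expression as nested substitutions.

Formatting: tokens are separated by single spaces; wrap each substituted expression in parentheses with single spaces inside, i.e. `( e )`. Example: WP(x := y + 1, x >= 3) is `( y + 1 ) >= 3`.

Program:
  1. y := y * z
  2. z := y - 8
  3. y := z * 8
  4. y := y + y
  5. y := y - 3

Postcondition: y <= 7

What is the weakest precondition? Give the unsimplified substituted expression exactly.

Answer: ( ( ( ( ( y * z ) - 8 ) * 8 ) + ( ( ( y * z ) - 8 ) * 8 ) ) - 3 ) <= 7

Derivation:
post: y <= 7
stmt 5: y := y - 3  -- replace 1 occurrence(s) of y with (y - 3)
  => ( y - 3 ) <= 7
stmt 4: y := y + y  -- replace 1 occurrence(s) of y with (y + y)
  => ( ( y + y ) - 3 ) <= 7
stmt 3: y := z * 8  -- replace 2 occurrence(s) of y with (z * 8)
  => ( ( ( z * 8 ) + ( z * 8 ) ) - 3 ) <= 7
stmt 2: z := y - 8  -- replace 2 occurrence(s) of z with (y - 8)
  => ( ( ( ( y - 8 ) * 8 ) + ( ( y - 8 ) * 8 ) ) - 3 ) <= 7
stmt 1: y := y * z  -- replace 2 occurrence(s) of y with (y * z)
  => ( ( ( ( ( y * z ) - 8 ) * 8 ) + ( ( ( y * z ) - 8 ) * 8 ) ) - 3 ) <= 7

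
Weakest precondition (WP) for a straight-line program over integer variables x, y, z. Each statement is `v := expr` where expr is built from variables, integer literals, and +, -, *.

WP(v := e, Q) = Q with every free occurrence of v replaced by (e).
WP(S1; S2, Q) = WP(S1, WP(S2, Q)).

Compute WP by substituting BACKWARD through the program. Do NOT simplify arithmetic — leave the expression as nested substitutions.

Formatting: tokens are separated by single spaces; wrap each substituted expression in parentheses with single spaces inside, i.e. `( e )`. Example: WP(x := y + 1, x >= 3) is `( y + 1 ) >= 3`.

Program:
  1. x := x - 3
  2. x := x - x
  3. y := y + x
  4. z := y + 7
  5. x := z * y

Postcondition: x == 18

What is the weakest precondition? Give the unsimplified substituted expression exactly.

post: x == 18
stmt 5: x := z * y  -- replace 1 occurrence(s) of x with (z * y)
  => ( z * y ) == 18
stmt 4: z := y + 7  -- replace 1 occurrence(s) of z with (y + 7)
  => ( ( y + 7 ) * y ) == 18
stmt 3: y := y + x  -- replace 2 occurrence(s) of y with (y + x)
  => ( ( ( y + x ) + 7 ) * ( y + x ) ) == 18
stmt 2: x := x - x  -- replace 2 occurrence(s) of x with (x - x)
  => ( ( ( y + ( x - x ) ) + 7 ) * ( y + ( x - x ) ) ) == 18
stmt 1: x := x - 3  -- replace 4 occurrence(s) of x with (x - 3)
  => ( ( ( y + ( ( x - 3 ) - ( x - 3 ) ) ) + 7 ) * ( y + ( ( x - 3 ) - ( x - 3 ) ) ) ) == 18

Answer: ( ( ( y + ( ( x - 3 ) - ( x - 3 ) ) ) + 7 ) * ( y + ( ( x - 3 ) - ( x - 3 ) ) ) ) == 18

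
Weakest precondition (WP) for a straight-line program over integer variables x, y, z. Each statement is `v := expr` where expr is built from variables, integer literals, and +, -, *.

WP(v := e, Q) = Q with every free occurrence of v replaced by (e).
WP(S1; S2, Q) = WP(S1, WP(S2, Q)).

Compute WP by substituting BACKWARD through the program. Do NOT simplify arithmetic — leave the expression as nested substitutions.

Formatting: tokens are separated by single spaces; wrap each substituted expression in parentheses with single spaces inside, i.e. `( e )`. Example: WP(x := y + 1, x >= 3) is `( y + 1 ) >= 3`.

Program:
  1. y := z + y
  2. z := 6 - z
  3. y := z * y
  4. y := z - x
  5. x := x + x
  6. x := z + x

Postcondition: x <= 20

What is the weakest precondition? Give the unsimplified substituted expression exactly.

Answer: ( ( 6 - z ) + ( x + x ) ) <= 20

Derivation:
post: x <= 20
stmt 6: x := z + x  -- replace 1 occurrence(s) of x with (z + x)
  => ( z + x ) <= 20
stmt 5: x := x + x  -- replace 1 occurrence(s) of x with (x + x)
  => ( z + ( x + x ) ) <= 20
stmt 4: y := z - x  -- replace 0 occurrence(s) of y with (z - x)
  => ( z + ( x + x ) ) <= 20
stmt 3: y := z * y  -- replace 0 occurrence(s) of y with (z * y)
  => ( z + ( x + x ) ) <= 20
stmt 2: z := 6 - z  -- replace 1 occurrence(s) of z with (6 - z)
  => ( ( 6 - z ) + ( x + x ) ) <= 20
stmt 1: y := z + y  -- replace 0 occurrence(s) of y with (z + y)
  => ( ( 6 - z ) + ( x + x ) ) <= 20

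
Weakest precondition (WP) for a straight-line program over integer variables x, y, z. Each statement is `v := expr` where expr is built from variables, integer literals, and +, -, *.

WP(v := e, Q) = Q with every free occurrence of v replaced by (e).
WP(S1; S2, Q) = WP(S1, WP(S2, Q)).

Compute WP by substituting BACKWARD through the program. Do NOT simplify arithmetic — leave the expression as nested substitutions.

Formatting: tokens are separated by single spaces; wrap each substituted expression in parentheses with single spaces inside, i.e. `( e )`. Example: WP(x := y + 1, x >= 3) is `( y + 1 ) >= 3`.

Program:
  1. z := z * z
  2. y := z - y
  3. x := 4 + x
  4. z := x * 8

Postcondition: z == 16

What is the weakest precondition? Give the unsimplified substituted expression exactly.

Answer: ( ( 4 + x ) * 8 ) == 16

Derivation:
post: z == 16
stmt 4: z := x * 8  -- replace 1 occurrence(s) of z with (x * 8)
  => ( x * 8 ) == 16
stmt 3: x := 4 + x  -- replace 1 occurrence(s) of x with (4 + x)
  => ( ( 4 + x ) * 8 ) == 16
stmt 2: y := z - y  -- replace 0 occurrence(s) of y with (z - y)
  => ( ( 4 + x ) * 8 ) == 16
stmt 1: z := z * z  -- replace 0 occurrence(s) of z with (z * z)
  => ( ( 4 + x ) * 8 ) == 16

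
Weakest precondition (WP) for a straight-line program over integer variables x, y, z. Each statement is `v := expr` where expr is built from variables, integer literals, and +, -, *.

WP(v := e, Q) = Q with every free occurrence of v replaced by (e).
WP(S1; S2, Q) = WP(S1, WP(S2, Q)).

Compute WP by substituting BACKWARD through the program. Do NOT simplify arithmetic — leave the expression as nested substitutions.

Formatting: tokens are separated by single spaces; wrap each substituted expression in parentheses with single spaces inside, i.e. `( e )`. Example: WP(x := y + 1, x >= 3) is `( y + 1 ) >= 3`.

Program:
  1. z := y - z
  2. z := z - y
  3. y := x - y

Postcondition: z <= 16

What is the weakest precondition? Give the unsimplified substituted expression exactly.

Answer: ( ( y - z ) - y ) <= 16

Derivation:
post: z <= 16
stmt 3: y := x - y  -- replace 0 occurrence(s) of y with (x - y)
  => z <= 16
stmt 2: z := z - y  -- replace 1 occurrence(s) of z with (z - y)
  => ( z - y ) <= 16
stmt 1: z := y - z  -- replace 1 occurrence(s) of z with (y - z)
  => ( ( y - z ) - y ) <= 16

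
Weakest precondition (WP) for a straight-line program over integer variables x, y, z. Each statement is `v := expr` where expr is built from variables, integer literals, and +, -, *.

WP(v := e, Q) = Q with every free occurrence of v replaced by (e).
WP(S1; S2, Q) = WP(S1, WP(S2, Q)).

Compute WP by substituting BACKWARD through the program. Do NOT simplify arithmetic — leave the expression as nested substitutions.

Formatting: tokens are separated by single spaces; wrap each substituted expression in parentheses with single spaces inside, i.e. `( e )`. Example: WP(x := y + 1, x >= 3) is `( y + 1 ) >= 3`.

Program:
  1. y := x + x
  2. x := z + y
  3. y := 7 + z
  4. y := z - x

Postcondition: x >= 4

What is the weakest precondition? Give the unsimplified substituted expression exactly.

post: x >= 4
stmt 4: y := z - x  -- replace 0 occurrence(s) of y with (z - x)
  => x >= 4
stmt 3: y := 7 + z  -- replace 0 occurrence(s) of y with (7 + z)
  => x >= 4
stmt 2: x := z + y  -- replace 1 occurrence(s) of x with (z + y)
  => ( z + y ) >= 4
stmt 1: y := x + x  -- replace 1 occurrence(s) of y with (x + x)
  => ( z + ( x + x ) ) >= 4

Answer: ( z + ( x + x ) ) >= 4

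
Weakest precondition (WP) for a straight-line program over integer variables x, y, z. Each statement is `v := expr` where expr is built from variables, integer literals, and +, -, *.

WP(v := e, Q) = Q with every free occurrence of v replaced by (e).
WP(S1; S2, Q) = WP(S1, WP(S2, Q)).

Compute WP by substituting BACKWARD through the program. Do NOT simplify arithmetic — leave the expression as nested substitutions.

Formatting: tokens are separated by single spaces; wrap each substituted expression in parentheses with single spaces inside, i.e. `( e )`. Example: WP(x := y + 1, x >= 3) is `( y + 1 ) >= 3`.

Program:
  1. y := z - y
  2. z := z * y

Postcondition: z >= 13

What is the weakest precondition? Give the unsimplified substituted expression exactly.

post: z >= 13
stmt 2: z := z * y  -- replace 1 occurrence(s) of z with (z * y)
  => ( z * y ) >= 13
stmt 1: y := z - y  -- replace 1 occurrence(s) of y with (z - y)
  => ( z * ( z - y ) ) >= 13

Answer: ( z * ( z - y ) ) >= 13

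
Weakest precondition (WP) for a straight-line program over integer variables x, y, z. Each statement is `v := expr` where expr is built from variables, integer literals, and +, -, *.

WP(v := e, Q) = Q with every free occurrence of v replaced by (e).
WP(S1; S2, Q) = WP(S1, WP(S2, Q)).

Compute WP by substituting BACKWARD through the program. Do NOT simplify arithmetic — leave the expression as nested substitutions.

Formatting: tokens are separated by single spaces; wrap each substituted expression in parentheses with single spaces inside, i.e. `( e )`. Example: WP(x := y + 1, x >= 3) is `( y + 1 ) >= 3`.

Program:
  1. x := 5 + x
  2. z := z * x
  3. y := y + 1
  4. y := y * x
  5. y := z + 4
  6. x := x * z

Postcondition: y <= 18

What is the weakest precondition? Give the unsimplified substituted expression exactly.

Answer: ( ( z * ( 5 + x ) ) + 4 ) <= 18

Derivation:
post: y <= 18
stmt 6: x := x * z  -- replace 0 occurrence(s) of x with (x * z)
  => y <= 18
stmt 5: y := z + 4  -- replace 1 occurrence(s) of y with (z + 4)
  => ( z + 4 ) <= 18
stmt 4: y := y * x  -- replace 0 occurrence(s) of y with (y * x)
  => ( z + 4 ) <= 18
stmt 3: y := y + 1  -- replace 0 occurrence(s) of y with (y + 1)
  => ( z + 4 ) <= 18
stmt 2: z := z * x  -- replace 1 occurrence(s) of z with (z * x)
  => ( ( z * x ) + 4 ) <= 18
stmt 1: x := 5 + x  -- replace 1 occurrence(s) of x with (5 + x)
  => ( ( z * ( 5 + x ) ) + 4 ) <= 18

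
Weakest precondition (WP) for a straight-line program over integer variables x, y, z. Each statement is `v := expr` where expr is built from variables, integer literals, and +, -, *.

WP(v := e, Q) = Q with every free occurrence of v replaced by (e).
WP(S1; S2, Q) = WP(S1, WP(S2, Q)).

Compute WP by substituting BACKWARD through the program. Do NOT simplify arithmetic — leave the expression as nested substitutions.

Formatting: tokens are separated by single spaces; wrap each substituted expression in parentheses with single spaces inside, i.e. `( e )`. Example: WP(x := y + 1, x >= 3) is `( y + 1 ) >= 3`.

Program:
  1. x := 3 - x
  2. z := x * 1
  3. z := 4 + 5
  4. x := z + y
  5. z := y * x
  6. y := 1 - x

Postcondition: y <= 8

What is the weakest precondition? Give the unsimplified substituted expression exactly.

post: y <= 8
stmt 6: y := 1 - x  -- replace 1 occurrence(s) of y with (1 - x)
  => ( 1 - x ) <= 8
stmt 5: z := y * x  -- replace 0 occurrence(s) of z with (y * x)
  => ( 1 - x ) <= 8
stmt 4: x := z + y  -- replace 1 occurrence(s) of x with (z + y)
  => ( 1 - ( z + y ) ) <= 8
stmt 3: z := 4 + 5  -- replace 1 occurrence(s) of z with (4 + 5)
  => ( 1 - ( ( 4 + 5 ) + y ) ) <= 8
stmt 2: z := x * 1  -- replace 0 occurrence(s) of z with (x * 1)
  => ( 1 - ( ( 4 + 5 ) + y ) ) <= 8
stmt 1: x := 3 - x  -- replace 0 occurrence(s) of x with (3 - x)
  => ( 1 - ( ( 4 + 5 ) + y ) ) <= 8

Answer: ( 1 - ( ( 4 + 5 ) + y ) ) <= 8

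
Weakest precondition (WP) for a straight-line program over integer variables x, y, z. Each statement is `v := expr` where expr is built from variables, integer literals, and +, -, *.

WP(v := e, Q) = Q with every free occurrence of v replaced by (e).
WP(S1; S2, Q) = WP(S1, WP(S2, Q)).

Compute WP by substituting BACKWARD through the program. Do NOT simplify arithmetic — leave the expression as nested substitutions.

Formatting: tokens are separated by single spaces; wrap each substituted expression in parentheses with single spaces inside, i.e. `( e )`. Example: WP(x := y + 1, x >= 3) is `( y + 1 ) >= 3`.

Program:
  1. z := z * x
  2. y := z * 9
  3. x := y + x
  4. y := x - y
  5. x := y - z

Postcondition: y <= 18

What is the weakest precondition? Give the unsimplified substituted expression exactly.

post: y <= 18
stmt 5: x := y - z  -- replace 0 occurrence(s) of x with (y - z)
  => y <= 18
stmt 4: y := x - y  -- replace 1 occurrence(s) of y with (x - y)
  => ( x - y ) <= 18
stmt 3: x := y + x  -- replace 1 occurrence(s) of x with (y + x)
  => ( ( y + x ) - y ) <= 18
stmt 2: y := z * 9  -- replace 2 occurrence(s) of y with (z * 9)
  => ( ( ( z * 9 ) + x ) - ( z * 9 ) ) <= 18
stmt 1: z := z * x  -- replace 2 occurrence(s) of z with (z * x)
  => ( ( ( ( z * x ) * 9 ) + x ) - ( ( z * x ) * 9 ) ) <= 18

Answer: ( ( ( ( z * x ) * 9 ) + x ) - ( ( z * x ) * 9 ) ) <= 18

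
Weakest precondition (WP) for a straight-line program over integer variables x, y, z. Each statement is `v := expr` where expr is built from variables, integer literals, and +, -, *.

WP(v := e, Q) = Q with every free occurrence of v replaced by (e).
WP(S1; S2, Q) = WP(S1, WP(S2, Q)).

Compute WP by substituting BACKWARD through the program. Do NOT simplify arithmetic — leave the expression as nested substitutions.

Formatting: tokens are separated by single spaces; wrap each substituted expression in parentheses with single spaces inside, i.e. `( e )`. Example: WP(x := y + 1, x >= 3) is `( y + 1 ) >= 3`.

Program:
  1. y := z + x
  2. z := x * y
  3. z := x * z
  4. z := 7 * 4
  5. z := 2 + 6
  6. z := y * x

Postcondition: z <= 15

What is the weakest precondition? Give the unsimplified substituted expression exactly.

Answer: ( ( z + x ) * x ) <= 15

Derivation:
post: z <= 15
stmt 6: z := y * x  -- replace 1 occurrence(s) of z with (y * x)
  => ( y * x ) <= 15
stmt 5: z := 2 + 6  -- replace 0 occurrence(s) of z with (2 + 6)
  => ( y * x ) <= 15
stmt 4: z := 7 * 4  -- replace 0 occurrence(s) of z with (7 * 4)
  => ( y * x ) <= 15
stmt 3: z := x * z  -- replace 0 occurrence(s) of z with (x * z)
  => ( y * x ) <= 15
stmt 2: z := x * y  -- replace 0 occurrence(s) of z with (x * y)
  => ( y * x ) <= 15
stmt 1: y := z + x  -- replace 1 occurrence(s) of y with (z + x)
  => ( ( z + x ) * x ) <= 15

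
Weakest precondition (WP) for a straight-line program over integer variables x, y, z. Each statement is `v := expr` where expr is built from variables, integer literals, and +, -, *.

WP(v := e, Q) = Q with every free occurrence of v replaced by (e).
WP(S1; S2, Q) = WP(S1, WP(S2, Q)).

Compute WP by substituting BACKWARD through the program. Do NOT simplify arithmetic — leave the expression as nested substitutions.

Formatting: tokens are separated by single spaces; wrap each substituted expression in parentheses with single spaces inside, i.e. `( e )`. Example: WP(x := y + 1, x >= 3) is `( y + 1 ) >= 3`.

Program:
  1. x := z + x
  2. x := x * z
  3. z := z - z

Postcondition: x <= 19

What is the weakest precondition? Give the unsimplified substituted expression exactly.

post: x <= 19
stmt 3: z := z - z  -- replace 0 occurrence(s) of z with (z - z)
  => x <= 19
stmt 2: x := x * z  -- replace 1 occurrence(s) of x with (x * z)
  => ( x * z ) <= 19
stmt 1: x := z + x  -- replace 1 occurrence(s) of x with (z + x)
  => ( ( z + x ) * z ) <= 19

Answer: ( ( z + x ) * z ) <= 19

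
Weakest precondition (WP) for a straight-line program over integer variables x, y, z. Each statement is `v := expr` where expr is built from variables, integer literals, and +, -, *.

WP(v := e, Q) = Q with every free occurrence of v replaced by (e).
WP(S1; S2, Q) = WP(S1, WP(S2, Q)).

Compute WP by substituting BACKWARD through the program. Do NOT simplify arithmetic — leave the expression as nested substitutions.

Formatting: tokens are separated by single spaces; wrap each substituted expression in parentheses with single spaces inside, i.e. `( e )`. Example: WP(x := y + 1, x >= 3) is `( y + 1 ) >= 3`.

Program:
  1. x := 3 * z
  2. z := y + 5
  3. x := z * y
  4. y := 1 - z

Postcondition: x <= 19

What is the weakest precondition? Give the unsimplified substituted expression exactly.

Answer: ( ( y + 5 ) * y ) <= 19

Derivation:
post: x <= 19
stmt 4: y := 1 - z  -- replace 0 occurrence(s) of y with (1 - z)
  => x <= 19
stmt 3: x := z * y  -- replace 1 occurrence(s) of x with (z * y)
  => ( z * y ) <= 19
stmt 2: z := y + 5  -- replace 1 occurrence(s) of z with (y + 5)
  => ( ( y + 5 ) * y ) <= 19
stmt 1: x := 3 * z  -- replace 0 occurrence(s) of x with (3 * z)
  => ( ( y + 5 ) * y ) <= 19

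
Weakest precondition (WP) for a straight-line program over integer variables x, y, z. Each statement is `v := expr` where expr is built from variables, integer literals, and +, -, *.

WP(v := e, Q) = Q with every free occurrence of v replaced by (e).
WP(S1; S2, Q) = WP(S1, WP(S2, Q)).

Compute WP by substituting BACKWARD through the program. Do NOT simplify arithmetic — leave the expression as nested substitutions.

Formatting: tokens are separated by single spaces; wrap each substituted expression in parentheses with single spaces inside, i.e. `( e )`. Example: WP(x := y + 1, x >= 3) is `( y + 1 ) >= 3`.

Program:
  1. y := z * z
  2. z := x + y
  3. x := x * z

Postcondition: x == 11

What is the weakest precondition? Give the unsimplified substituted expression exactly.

Answer: ( x * ( x + ( z * z ) ) ) == 11

Derivation:
post: x == 11
stmt 3: x := x * z  -- replace 1 occurrence(s) of x with (x * z)
  => ( x * z ) == 11
stmt 2: z := x + y  -- replace 1 occurrence(s) of z with (x + y)
  => ( x * ( x + y ) ) == 11
stmt 1: y := z * z  -- replace 1 occurrence(s) of y with (z * z)
  => ( x * ( x + ( z * z ) ) ) == 11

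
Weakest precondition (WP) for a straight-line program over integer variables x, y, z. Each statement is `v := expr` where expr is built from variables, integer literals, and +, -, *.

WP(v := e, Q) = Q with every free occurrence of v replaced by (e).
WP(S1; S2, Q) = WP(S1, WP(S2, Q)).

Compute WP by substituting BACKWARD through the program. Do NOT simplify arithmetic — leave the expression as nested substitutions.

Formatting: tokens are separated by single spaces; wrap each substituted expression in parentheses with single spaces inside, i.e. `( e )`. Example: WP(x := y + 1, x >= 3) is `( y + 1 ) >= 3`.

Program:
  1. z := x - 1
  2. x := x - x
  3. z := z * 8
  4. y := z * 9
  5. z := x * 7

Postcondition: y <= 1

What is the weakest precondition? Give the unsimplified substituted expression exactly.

Answer: ( ( ( x - 1 ) * 8 ) * 9 ) <= 1

Derivation:
post: y <= 1
stmt 5: z := x * 7  -- replace 0 occurrence(s) of z with (x * 7)
  => y <= 1
stmt 4: y := z * 9  -- replace 1 occurrence(s) of y with (z * 9)
  => ( z * 9 ) <= 1
stmt 3: z := z * 8  -- replace 1 occurrence(s) of z with (z * 8)
  => ( ( z * 8 ) * 9 ) <= 1
stmt 2: x := x - x  -- replace 0 occurrence(s) of x with (x - x)
  => ( ( z * 8 ) * 9 ) <= 1
stmt 1: z := x - 1  -- replace 1 occurrence(s) of z with (x - 1)
  => ( ( ( x - 1 ) * 8 ) * 9 ) <= 1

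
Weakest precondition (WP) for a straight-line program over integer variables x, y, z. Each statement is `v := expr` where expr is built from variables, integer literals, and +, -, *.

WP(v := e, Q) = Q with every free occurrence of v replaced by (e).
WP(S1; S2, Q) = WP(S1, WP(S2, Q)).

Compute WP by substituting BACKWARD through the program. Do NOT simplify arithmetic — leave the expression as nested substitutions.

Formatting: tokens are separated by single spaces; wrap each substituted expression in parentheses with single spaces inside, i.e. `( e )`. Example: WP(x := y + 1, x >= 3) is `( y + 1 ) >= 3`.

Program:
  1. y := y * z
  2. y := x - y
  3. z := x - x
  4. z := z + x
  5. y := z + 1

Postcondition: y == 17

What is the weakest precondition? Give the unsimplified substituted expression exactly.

post: y == 17
stmt 5: y := z + 1  -- replace 1 occurrence(s) of y with (z + 1)
  => ( z + 1 ) == 17
stmt 4: z := z + x  -- replace 1 occurrence(s) of z with (z + x)
  => ( ( z + x ) + 1 ) == 17
stmt 3: z := x - x  -- replace 1 occurrence(s) of z with (x - x)
  => ( ( ( x - x ) + x ) + 1 ) == 17
stmt 2: y := x - y  -- replace 0 occurrence(s) of y with (x - y)
  => ( ( ( x - x ) + x ) + 1 ) == 17
stmt 1: y := y * z  -- replace 0 occurrence(s) of y with (y * z)
  => ( ( ( x - x ) + x ) + 1 ) == 17

Answer: ( ( ( x - x ) + x ) + 1 ) == 17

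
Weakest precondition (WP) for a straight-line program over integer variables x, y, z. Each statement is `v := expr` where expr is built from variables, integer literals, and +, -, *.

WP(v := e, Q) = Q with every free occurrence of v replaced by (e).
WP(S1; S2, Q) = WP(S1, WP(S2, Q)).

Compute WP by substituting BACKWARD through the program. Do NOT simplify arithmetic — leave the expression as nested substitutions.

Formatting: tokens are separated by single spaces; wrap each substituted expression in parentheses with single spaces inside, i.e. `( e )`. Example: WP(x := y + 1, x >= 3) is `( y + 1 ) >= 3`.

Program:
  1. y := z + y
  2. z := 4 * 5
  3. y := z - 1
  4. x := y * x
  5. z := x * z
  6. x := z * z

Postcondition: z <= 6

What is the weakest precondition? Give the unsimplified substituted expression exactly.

post: z <= 6
stmt 6: x := z * z  -- replace 0 occurrence(s) of x with (z * z)
  => z <= 6
stmt 5: z := x * z  -- replace 1 occurrence(s) of z with (x * z)
  => ( x * z ) <= 6
stmt 4: x := y * x  -- replace 1 occurrence(s) of x with (y * x)
  => ( ( y * x ) * z ) <= 6
stmt 3: y := z - 1  -- replace 1 occurrence(s) of y with (z - 1)
  => ( ( ( z - 1 ) * x ) * z ) <= 6
stmt 2: z := 4 * 5  -- replace 2 occurrence(s) of z with (4 * 5)
  => ( ( ( ( 4 * 5 ) - 1 ) * x ) * ( 4 * 5 ) ) <= 6
stmt 1: y := z + y  -- replace 0 occurrence(s) of y with (z + y)
  => ( ( ( ( 4 * 5 ) - 1 ) * x ) * ( 4 * 5 ) ) <= 6

Answer: ( ( ( ( 4 * 5 ) - 1 ) * x ) * ( 4 * 5 ) ) <= 6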